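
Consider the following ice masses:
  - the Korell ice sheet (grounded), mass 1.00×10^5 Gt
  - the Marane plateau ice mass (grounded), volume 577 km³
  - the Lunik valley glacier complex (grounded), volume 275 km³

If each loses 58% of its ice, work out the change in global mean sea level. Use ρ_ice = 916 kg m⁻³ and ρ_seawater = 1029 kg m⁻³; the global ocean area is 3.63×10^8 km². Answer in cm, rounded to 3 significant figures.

Korell: 0.58 × 1.00×10^5 Gt = 5.800×10^16 kg; dividing by ρ_w = 1029 kg m⁻³ gives 5.637×10^13 m³ of water.
Marane: 0.58 × 577 km³ × (916/1029) = 297.9 km³ of water.
Lunik: 0.58 × 275 km³ × (916/1029) = 142.0 km³ of water.
Total added water ≈ 5.681×10^13 m³ over 3.63×10^14 m² → Δh = 0.156 m = 15.6 cm.

≈ 15.6 cm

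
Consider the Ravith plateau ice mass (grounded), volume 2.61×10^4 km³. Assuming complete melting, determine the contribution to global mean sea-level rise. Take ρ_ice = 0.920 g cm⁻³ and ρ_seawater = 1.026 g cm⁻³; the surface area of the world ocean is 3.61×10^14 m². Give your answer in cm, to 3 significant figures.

Ravith: 2.61×10^4 km³ × (920/1026) = 2.340×10^4 km³ of water.
Spread over 3.61×10^14 m² of ocean, Δh = 2.340×10^13 / 3.61×10^14 = 0.0648 m = 6.48 cm.

≈ 6.48 cm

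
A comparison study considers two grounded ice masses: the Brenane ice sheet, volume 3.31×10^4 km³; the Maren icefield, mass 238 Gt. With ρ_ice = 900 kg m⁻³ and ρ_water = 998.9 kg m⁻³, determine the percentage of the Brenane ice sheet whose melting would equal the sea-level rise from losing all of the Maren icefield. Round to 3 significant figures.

≈ 0.799 %

Equal sea-level rise means equal mass of meltwater, i.e. equal mass of ice lost.
Ice mass of Maren: 2.380×10^14 kg; ice mass of Brenane: 2.979×10^16 kg.
Fraction required = 2.380×10^14 / 2.979×10^16 = 7.99×10^-3 → 0.799 %.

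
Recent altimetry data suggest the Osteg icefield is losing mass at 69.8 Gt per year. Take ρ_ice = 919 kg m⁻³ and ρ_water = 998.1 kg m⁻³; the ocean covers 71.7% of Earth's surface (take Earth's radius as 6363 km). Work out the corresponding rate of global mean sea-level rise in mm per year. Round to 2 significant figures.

ρ_w = 998.1 kg m⁻³. Annual water volume added = 69.8 Gt / ρ_w = 6.980×10^13 kg / 998.1 kg m⁻³ = 6.993×10^10 m³.
Δh per year = 6.993×10^10 / 3.65×10^14 = 1.92×10^-4 m = 0.19 mm.

≈ 0.19 mm/yr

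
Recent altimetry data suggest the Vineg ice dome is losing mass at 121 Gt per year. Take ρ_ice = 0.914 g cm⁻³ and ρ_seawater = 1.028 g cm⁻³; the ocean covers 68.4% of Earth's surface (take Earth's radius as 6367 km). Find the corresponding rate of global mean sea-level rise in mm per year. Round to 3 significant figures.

≈ 0.338 mm/yr

ρ_w = 1.028 g cm⁻³ = 1028 kg m⁻³. Annual water volume added = 121 Gt / ρ_w = 1.210×10^14 kg / 1028 kg m⁻³ = 1.177×10^11 m³.
Δh per year = 1.177×10^11 / 3.48×10^14 = 3.38×10^-4 m = 0.338 mm.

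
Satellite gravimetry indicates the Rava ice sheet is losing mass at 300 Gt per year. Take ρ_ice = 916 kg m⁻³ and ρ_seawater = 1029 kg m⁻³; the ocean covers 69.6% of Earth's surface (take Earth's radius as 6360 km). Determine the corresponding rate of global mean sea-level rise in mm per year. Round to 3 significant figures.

≈ 0.824 mm/yr

ρ_w = 1029 kg m⁻³. Annual water volume added = 300 Gt / ρ_w = 3.000×10^14 kg / 1029 kg m⁻³ = 2.915×10^11 m³.
Δh per year = 2.915×10^11 / 3.54×10^14 = 8.24×10^-4 m = 0.824 mm.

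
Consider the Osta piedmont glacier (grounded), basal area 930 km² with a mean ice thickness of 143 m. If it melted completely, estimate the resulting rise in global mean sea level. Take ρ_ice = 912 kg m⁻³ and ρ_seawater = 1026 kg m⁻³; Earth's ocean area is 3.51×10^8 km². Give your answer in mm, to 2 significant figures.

Osta: ice volume = 930 km² × 143 m = 133.0 km³; 133.0 × (912/1026) = 118.2 km³ of water.
Spread over 3.51×10^14 m² of ocean, Δh = 1.182×10^11 / 3.51×10^14 = 3.37×10^-4 m = 0.34 mm.

≈ 0.34 mm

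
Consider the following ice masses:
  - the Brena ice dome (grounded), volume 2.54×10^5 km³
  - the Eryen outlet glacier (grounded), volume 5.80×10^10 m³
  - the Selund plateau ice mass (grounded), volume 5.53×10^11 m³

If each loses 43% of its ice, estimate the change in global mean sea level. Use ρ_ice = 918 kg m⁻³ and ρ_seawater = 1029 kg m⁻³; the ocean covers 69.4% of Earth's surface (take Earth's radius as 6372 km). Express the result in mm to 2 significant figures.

Brena: 0.43 × 2.54×10^5 km³ × (918/1029) = 9.744×10^4 km³ of water.
Eryen: 0.43 × 5.80×10^10 m³ × (918/1029) = 2.225×10^10 m³ of water.
Selund: 0.43 × 5.53×10^11 m³ × (918/1029) = 2.121×10^11 m³ of water.
Total added water ≈ 9.767×10^13 m³ over 3.54×10^14 m² → Δh = 0.276 m = 280 mm.

≈ 280 mm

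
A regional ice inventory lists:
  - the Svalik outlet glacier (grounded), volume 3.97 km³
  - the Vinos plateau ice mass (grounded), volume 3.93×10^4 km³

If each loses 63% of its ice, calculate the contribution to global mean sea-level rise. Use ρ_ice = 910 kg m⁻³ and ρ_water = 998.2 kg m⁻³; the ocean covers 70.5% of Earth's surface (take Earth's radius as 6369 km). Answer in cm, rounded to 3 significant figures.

≈ 6.28 cm

Svalik: 0.63 × 3.97 km³ × (910/998.2) = 2.280 km³ of water.
Vinos: 0.63 × 3.93×10^4 km³ × (910/998.2) = 2.257×10^4 km³ of water.
Total added water ≈ 2.257×10^13 m³ over 3.59×10^14 m² → Δh = 0.0628 m = 6.28 cm.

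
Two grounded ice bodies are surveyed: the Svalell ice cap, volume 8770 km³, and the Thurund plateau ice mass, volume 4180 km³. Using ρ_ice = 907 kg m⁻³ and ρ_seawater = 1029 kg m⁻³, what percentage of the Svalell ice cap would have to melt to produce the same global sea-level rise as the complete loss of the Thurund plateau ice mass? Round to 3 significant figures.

Equal sea-level rise means equal mass of meltwater, i.e. equal mass of ice lost.
Ice mass of Thurund: 3.791×10^15 kg; ice mass of Svalell: 7.954×10^15 kg.
Fraction required = 3.791×10^15 / 7.954×10^15 = 0.477 → 47.7 %.

≈ 47.7 %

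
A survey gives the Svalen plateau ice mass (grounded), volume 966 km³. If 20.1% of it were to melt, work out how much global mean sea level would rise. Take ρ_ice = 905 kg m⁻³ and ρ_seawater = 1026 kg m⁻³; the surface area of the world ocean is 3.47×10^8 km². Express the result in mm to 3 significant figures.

Svalen: 0.201 × 966 km³ × (905/1026) = 171.3 km³ of water.
Spread over 3.47×10^14 m² of ocean, Δh = 1.713×10^11 / 3.47×10^14 = 4.94×10^-4 m = 0.494 mm.

≈ 0.494 mm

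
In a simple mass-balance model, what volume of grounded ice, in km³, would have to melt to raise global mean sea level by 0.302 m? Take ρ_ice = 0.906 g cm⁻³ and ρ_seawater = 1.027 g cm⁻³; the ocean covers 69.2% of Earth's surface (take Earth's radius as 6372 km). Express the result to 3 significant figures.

≈ 1.21×10^5 km³

Required water volume = Δh × A = 0.302 m × 3.53×10^14 m² = 1.066×10^14 m³ = 1.066×10^5 km³.
Ice volume = water volume × ρ_w/ρ_ice = 1.066×10^5 × 1027/906 = 1.21×10^5 km³.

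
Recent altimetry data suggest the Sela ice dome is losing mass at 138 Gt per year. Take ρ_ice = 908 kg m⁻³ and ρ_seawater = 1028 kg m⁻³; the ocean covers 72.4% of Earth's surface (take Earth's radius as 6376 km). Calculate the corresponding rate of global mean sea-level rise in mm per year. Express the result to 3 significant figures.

ρ_w = 1028 kg m⁻³. Annual water volume added = 138 Gt / ρ_w = 1.380×10^14 kg / 1028 kg m⁻³ = 1.342×10^11 m³.
Δh per year = 1.342×10^11 / 3.70×10^14 = 3.63×10^-4 m = 0.363 mm.

≈ 0.363 mm/yr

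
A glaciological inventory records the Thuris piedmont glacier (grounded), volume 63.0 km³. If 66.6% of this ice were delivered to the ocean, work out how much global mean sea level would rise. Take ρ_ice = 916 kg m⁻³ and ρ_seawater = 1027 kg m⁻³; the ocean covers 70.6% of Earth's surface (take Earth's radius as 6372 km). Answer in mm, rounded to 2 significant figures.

Thuris: 0.666 × 63.0 km³ × (916/1027) = 37.42 km³ of water.
Spread over 3.60×10^14 m² of ocean, Δh = 3.742×10^10 / 3.60×10^14 = 1.04×10^-4 m = 0.10 mm.

≈ 0.10 mm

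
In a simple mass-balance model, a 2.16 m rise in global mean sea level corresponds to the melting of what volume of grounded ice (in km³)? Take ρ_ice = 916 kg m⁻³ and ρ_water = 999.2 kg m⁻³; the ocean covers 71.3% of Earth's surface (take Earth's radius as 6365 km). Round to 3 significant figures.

≈ 8.55×10^5 km³

Required water volume = Δh × A = 2.16 m × 3.63×10^14 m² = 7.841×10^14 m³ = 7.841×10^5 km³.
Ice volume = water volume × ρ_w/ρ_ice = 7.841×10^5 × 999.2/916 = 8.55×10^5 km³.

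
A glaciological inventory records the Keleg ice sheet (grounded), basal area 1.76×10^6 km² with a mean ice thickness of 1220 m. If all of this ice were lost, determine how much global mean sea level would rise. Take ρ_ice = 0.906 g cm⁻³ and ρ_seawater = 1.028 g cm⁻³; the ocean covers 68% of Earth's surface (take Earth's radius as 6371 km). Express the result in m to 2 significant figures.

Keleg: ice volume = 1.76×10^6 km² × 1220 m = 2.147×10^6 km³; 2.147×10^6 × (906/1028) = 1.892×10^6 km³ of water.
Spread over 3.47×10^14 m² of ocean, Δh = 1.892×10^15 / 3.47×10^14 = 5.46 m.

≈ 5.5 m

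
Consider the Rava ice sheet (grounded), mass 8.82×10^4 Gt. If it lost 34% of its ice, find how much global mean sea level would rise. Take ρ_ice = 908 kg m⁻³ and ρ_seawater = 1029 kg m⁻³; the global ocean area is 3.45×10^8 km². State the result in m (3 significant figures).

≈ 0.0845 m

Rava: 0.34 × 8.82×10^4 Gt = 2.999×10^16 kg; dividing by ρ_w = 1029 kg m⁻³ gives 2.914×10^13 m³ of water.
Spread over 3.45×10^14 m² of ocean, Δh = 2.914×10^13 / 3.45×10^14 = 0.0845 m.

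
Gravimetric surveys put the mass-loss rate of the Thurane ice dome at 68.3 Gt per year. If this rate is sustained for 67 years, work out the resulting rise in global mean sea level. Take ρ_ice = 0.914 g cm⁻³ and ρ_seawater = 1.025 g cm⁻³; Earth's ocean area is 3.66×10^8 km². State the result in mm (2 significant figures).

≈ 12 mm

Total mass lost = 68.3 Gt/yr × 67 yr = 4576 Gt = 4.576×10^15 kg.
ρ_w = 1.025 g cm⁻³ = 1025 kg m⁻³, so water volume = 4.576×10^15 / 1025 = 4.464×10^12 m³.
Δh = 4.464×10^12 / 3.66×10^14 = 0.0122 m = 12 mm.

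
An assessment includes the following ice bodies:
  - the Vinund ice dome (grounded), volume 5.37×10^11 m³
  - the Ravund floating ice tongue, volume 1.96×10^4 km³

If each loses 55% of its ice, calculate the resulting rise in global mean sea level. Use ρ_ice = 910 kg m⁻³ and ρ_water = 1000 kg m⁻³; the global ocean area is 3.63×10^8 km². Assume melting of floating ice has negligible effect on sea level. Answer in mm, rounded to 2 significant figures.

≈ 0.74 mm

Vinund: 0.55 × 5.37×10^11 m³ × (910/1000) = 2.688×10^11 m³ of water.
The Ravund floating ice tongue is floating and already displaces its own weight of water, so its melt adds essentially nothing to sea level.
Total added water ≈ 2.688×10^11 m³ over 3.63×10^14 m² → Δh = 7.40×10^-4 m = 0.74 mm.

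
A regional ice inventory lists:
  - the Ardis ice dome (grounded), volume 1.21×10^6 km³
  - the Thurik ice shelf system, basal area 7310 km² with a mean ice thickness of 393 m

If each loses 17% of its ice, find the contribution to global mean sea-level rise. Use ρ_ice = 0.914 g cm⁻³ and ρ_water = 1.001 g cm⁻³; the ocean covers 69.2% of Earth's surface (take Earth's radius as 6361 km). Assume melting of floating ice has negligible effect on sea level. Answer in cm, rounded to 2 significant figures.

Ardis: 0.17 × 1.21×10^6 km³ × (914/1001) = 1.878×10^5 km³ of water.
The Thurik ice shelf system is floating and already displaces its own weight of water, so its melt adds essentially nothing to sea level.
Total added water ≈ 1.878×10^14 m³ over 3.52×10^14 m² → Δh = 0.534 m = 53 cm.

≈ 53 cm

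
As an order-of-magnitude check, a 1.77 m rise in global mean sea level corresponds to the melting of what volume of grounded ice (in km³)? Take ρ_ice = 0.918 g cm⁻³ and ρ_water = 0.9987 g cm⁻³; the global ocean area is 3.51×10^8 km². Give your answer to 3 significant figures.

Required water volume = Δh × A = 1.77 m × 3.51×10^14 m² = 6.213×10^14 m³ = 6.213×10^5 km³.
Ice volume = water volume × ρ_w/ρ_ice = 6.213×10^5 × 998.7/918 = 6.76×10^5 km³.

≈ 6.76×10^5 km³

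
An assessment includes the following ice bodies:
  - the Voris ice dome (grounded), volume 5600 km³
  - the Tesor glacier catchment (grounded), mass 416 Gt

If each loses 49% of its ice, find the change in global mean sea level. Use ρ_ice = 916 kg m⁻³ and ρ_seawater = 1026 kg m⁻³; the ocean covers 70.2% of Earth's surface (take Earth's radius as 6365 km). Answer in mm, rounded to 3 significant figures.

Voris: 0.49 × 5600 km³ × (916/1026) = 2450 km³ of water.
Tesor: 0.49 × 416 Gt = 2.038×10^14 kg; dividing by ρ_w = 1026 kg m⁻³ gives 1.987×10^11 m³ of water.
Total added water ≈ 2.648×10^12 m³ over 3.57×10^14 m² → Δh = 7.41×10^-3 m = 7.41 mm.

≈ 7.41 mm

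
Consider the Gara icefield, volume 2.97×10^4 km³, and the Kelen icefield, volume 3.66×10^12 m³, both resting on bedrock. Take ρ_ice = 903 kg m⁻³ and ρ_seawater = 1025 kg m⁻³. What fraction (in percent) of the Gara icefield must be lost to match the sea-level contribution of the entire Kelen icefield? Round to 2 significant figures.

≈ 12 %

Equal sea-level rise means equal mass of meltwater, i.e. equal mass of ice lost.
Ice mass of Kelen: 3.305×10^15 kg; ice mass of Gara: 2.682×10^16 kg.
Fraction required = 3.305×10^15 / 2.682×10^16 = 0.123 → 12 %.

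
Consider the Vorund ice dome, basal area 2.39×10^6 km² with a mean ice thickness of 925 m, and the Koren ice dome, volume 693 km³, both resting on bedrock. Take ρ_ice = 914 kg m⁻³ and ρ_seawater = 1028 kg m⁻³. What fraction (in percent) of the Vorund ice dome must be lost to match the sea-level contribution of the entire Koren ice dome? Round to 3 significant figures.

≈ 0.0313 %

Equal sea-level rise means equal mass of meltwater, i.e. equal mass of ice lost.
Ice mass of Koren: 6.334×10^14 kg; ice mass of Vorund: 2.021×10^18 kg.
Fraction required = 6.334×10^14 / 2.021×10^18 = 3.13×10^-4 → 0.0313 %.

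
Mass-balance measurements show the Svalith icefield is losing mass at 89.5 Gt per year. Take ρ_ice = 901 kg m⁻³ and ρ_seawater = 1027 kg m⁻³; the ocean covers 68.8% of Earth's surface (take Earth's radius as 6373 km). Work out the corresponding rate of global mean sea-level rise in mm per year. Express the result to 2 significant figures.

≈ 0.25 mm/yr

ρ_w = 1027 kg m⁻³. Annual water volume added = 89.5 Gt / ρ_w = 8.950×10^13 kg / 1027 kg m⁻³ = 8.715×10^10 m³.
Δh per year = 8.715×10^10 / 3.51×10^14 = 2.48×10^-4 m = 0.25 mm.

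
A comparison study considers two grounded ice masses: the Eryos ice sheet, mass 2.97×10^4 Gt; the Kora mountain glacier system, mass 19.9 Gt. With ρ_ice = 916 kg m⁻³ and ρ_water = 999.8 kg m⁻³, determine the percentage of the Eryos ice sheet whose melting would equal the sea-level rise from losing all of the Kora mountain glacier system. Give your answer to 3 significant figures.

≈ 0.0670 %

Equal sea-level rise means equal mass of meltwater, i.e. equal mass of ice lost.
Ice mass of Kora: 1.990×10^13 kg; ice mass of Eryos: 2.970×10^16 kg.
Fraction required = 1.990×10^13 / 2.970×10^16 = 6.70×10^-4 → 0.0670 %.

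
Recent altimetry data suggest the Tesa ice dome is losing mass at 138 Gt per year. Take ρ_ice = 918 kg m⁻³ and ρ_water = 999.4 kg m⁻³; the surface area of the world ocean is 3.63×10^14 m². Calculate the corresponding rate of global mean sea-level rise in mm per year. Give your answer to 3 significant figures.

ρ_w = 999.4 kg m⁻³. Annual water volume added = 138 Gt / ρ_w = 1.380×10^14 kg / 999.4 kg m⁻³ = 1.381×10^11 m³.
Δh per year = 1.381×10^11 / 3.63×10^14 = 3.80×10^-4 m = 0.380 mm.

≈ 0.380 mm/yr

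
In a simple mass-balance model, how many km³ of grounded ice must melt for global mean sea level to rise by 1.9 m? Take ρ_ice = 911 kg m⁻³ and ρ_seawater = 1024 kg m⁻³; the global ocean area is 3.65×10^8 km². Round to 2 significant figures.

≈ 7.8×10^5 km³

Required water volume = Δh × A = 1.9 m × 3.65×10^14 m² = 6.935×10^14 m³ = 6.935×10^5 km³.
Ice volume = water volume × ρ_w/ρ_ice = 6.935×10^5 × 1024/911 = 7.8×10^5 km³.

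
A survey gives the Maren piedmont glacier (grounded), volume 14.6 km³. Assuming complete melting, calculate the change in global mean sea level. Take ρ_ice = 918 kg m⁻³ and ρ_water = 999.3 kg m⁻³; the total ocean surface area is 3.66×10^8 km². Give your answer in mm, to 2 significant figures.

≈ 0.037 mm

Maren: 14.6 km³ × (918/999.3) = 13.41 km³ of water.
Spread over 3.66×10^14 m² of ocean, Δh = 1.341×10^10 / 3.66×10^14 = 3.66×10^-5 m = 0.037 mm.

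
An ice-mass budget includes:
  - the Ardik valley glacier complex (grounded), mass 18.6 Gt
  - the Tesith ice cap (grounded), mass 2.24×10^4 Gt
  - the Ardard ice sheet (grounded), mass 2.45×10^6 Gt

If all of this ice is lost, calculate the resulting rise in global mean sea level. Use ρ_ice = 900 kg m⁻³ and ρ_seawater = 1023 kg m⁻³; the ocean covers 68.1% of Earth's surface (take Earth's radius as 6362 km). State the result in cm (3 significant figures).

≈ 698 cm

Ardik: 18.6 Gt = 1.860×10^13 kg; dividing by ρ_w = 1023 kg m⁻³ gives 1.818×10^10 m³ of water.
Tesith: 2.24×10^4 Gt = 2.240×10^16 kg; dividing by ρ_w = 1023 kg m⁻³ gives 2.190×10^13 m³ of water.
Ardard: 2.45×10^6 Gt = 2.450×10^18 kg; dividing by ρ_w = 1023 kg m⁻³ gives 2.395×10^15 m³ of water.
Total added water ≈ 2.417×10^15 m³ over 3.46×10^14 m² → Δh = 6.98 m = 698 cm.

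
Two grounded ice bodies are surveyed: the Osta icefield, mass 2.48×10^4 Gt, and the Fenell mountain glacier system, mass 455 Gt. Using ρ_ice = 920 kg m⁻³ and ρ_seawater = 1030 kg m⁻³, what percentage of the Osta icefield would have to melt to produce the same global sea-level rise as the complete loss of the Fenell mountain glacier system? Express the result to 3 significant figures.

Equal sea-level rise means equal mass of meltwater, i.e. equal mass of ice lost.
Ice mass of Fenell: 4.550×10^14 kg; ice mass of Osta: 2.480×10^16 kg.
Fraction required = 4.550×10^14 / 2.480×10^16 = 0.0183 → 1.83 %.

≈ 1.83 %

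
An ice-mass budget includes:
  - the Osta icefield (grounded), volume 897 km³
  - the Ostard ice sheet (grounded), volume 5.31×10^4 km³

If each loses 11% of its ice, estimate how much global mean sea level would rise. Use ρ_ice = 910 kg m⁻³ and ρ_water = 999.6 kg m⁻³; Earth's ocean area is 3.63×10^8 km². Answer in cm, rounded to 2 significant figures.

≈ 1.5 cm

Osta: 0.11 × 897 km³ × (910/999.6) = 89.83 km³ of water.
Ostard: 0.11 × 5.31×10^4 km³ × (910/999.6) = 5317 km³ of water.
Total added water ≈ 5.407×10^12 m³ over 3.63×10^14 m² → Δh = 0.0149 m = 1.5 cm.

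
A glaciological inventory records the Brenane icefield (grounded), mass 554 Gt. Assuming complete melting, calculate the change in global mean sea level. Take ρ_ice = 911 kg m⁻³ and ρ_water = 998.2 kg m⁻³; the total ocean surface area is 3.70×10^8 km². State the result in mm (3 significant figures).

≈ 1.50 mm

Brenane: 554 Gt = 5.540×10^14 kg; dividing by ρ_w = 998.2 kg m⁻³ gives 5.550×10^11 m³ of water.
Spread over 3.70×10^14 m² of ocean, Δh = 5.550×10^11 / 3.70×10^14 = 1.50×10^-3 m = 1.50 mm.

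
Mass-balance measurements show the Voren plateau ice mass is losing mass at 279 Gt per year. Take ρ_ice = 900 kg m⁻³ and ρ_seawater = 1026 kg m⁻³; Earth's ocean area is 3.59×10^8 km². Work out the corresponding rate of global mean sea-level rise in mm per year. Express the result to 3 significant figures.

ρ_w = 1026 kg m⁻³. Annual water volume added = 279 Gt / ρ_w = 2.790×10^14 kg / 1026 kg m⁻³ = 2.719×10^11 m³.
Δh per year = 2.719×10^11 / 3.59×10^14 = 7.57×10^-4 m = 0.757 mm.

≈ 0.757 mm/yr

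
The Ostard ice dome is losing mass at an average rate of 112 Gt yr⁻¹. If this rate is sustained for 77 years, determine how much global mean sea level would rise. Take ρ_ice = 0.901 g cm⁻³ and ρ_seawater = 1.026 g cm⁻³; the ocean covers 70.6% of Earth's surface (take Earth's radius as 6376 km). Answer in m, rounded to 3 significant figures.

Total mass lost = 112 Gt/yr × 77 yr = 8624 Gt = 8.624×10^15 kg.
ρ_w = 1.026 g cm⁻³ = 1026 kg m⁻³, so water volume = 8.624×10^15 / 1026 = 8.405×10^12 m³.
Δh = 8.405×10^12 / 3.61×10^14 = 0.0233 m.

≈ 0.0233 m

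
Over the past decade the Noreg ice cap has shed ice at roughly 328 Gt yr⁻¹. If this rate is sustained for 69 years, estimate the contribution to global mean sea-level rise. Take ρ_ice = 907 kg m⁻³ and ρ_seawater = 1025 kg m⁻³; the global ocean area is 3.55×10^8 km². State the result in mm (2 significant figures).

Total mass lost = 328 Gt/yr × 69 yr = 2.263×10^4 Gt = 2.263×10^16 kg.
ρ_w = 1025 kg m⁻³, so water volume = 2.263×10^16 / 1025 = 2.208×10^13 m³.
Δh = 2.208×10^13 / 3.55×10^14 = 0.0622 m = 62 mm.

≈ 62 mm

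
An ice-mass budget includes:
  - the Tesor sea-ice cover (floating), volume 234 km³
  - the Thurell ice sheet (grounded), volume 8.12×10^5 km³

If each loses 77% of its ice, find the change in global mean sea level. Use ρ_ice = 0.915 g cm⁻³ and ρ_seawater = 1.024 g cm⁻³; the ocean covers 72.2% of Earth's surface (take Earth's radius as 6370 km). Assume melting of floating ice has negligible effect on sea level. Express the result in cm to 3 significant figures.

The Tesor sea-ice cover is floating and already displaces its own weight of water, so its melt adds essentially nothing to sea level.
Thurell: 0.77 × 8.12×10^5 km³ × (915/1024) = 5.587×10^5 km³ of water.
Total added water ≈ 5.587×10^14 m³ over 3.68×10^14 m² → Δh = 1.52 m = 152 cm.

≈ 152 cm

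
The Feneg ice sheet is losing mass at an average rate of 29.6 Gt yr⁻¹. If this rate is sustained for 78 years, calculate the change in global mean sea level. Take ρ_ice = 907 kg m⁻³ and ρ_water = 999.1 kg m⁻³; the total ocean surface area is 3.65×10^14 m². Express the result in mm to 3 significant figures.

Total mass lost = 29.6 Gt/yr × 78 yr = 2309 Gt = 2.309×10^15 kg.
ρ_w = 999.1 kg m⁻³, so water volume = 2.309×10^15 / 999.1 = 2.311×10^12 m³.
Δh = 2.311×10^12 / 3.65×10^14 = 6.33×10^-3 m = 6.33 mm.

≈ 6.33 mm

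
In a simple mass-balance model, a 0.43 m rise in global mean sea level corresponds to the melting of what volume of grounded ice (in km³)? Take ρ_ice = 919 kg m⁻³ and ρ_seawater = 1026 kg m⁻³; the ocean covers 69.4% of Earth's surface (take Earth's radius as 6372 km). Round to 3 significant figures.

≈ 1.70×10^5 km³

Required water volume = Δh × A = 0.43 m × 3.54×10^14 m² = 1.523×10^14 m³ = 1.523×10^5 km³.
Ice volume = water volume × ρ_w/ρ_ice = 1.523×10^5 × 1026/919 = 1.70×10^5 km³.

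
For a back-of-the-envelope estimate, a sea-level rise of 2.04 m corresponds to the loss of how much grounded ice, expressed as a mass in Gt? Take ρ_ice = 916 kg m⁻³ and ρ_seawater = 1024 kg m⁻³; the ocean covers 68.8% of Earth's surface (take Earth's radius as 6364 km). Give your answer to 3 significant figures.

Required water volume = Δh × A = 2.04 m × 3.50×10^14 m² = 7.143×10^14 m³.
ρ_w = 1024 kg m⁻³, so the mass of water = 7.143×10^14 m³ × 1024 kg m⁻³ = 7.315×10^17 kg = 7.31×10^5 Gt (and the same mass of ice, by conservation).

≈ 7.31×10^5 Gt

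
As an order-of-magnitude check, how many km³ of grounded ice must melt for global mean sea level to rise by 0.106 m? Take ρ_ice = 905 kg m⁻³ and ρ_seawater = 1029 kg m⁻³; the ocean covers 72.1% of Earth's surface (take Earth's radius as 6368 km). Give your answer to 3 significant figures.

≈ 4.43×10^4 km³

Required water volume = Δh × A = 0.106 m × 3.67×10^14 m² = 3.895×10^13 m³ = 3.895×10^4 km³.
Ice volume = water volume × ρ_w/ρ_ice = 3.895×10^4 × 1029/905 = 4.43×10^4 km³.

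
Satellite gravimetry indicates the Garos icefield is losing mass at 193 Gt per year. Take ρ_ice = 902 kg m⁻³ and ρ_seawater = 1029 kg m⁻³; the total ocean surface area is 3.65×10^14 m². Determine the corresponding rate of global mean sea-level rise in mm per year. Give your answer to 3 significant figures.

≈ 0.514 mm/yr

ρ_w = 1029 kg m⁻³. Annual water volume added = 193 Gt / ρ_w = 1.930×10^14 kg / 1029 kg m⁻³ = 1.876×10^11 m³.
Δh per year = 1.876×10^11 / 3.65×10^14 = 5.14×10^-4 m = 0.514 mm.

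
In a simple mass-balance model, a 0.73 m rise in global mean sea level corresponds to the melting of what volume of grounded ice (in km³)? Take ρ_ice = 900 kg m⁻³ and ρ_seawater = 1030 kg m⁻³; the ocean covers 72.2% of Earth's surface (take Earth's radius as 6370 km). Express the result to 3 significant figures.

≈ 3.08×10^5 km³

Required water volume = Δh × A = 0.73 m × 3.68×10^14 m² = 2.688×10^14 m³ = 2.688×10^5 km³.
Ice volume = water volume × ρ_w/ρ_ice = 2.688×10^5 × 1030/900 = 3.08×10^5 km³.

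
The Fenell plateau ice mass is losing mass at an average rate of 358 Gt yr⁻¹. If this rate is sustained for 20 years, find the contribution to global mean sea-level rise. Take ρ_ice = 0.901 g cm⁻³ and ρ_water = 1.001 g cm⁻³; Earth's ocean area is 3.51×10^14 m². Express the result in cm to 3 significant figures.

≈ 2.04 cm

Total mass lost = 358 Gt/yr × 20 yr = 7160 Gt = 7.160×10^15 kg.
ρ_w = 1.001 g cm⁻³ = 1001 kg m⁻³, so water volume = 7.160×10^15 / 1001 = 7.153×10^12 m³.
Δh = 7.153×10^12 / 3.51×10^14 = 0.0204 m = 2.04 cm.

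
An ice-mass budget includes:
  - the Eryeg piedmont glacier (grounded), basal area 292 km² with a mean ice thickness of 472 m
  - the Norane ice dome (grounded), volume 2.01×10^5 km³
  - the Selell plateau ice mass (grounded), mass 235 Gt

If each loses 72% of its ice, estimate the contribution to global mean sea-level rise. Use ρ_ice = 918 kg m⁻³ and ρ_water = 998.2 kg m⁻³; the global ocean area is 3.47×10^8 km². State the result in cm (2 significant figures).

Eryeg: ice volume = 292 km² × 472 m = 137.8 km³; 0.72 × 137.8 × (918/998.2) = 91.26 km³ of water.
Norane: 0.72 × 2.01×10^5 km³ × (918/998.2) = 1.331×10^5 km³ of water.
Selell: 0.72 × 235 Gt = 1.692×10^14 kg; dividing by ρ_w = 998.2 kg m⁻³ gives 1.695×10^11 m³ of water.
Total added water ≈ 1.334×10^14 m³ over 3.47×10^14 m² → Δh = 0.384 m = 38 cm.

≈ 38 cm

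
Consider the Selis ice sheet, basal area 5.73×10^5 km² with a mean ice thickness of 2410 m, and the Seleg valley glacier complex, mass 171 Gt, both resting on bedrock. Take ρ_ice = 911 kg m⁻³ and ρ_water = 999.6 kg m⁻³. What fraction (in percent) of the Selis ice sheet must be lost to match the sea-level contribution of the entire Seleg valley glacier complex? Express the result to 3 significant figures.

Equal sea-level rise means equal mass of meltwater, i.e. equal mass of ice lost.
Ice mass of Seleg: 1.710×10^14 kg; ice mass of Selis: 1.258×10^18 kg.
Fraction required = 1.710×10^14 / 1.258×10^18 = 1.36×10^-4 → 0.0136 %.

≈ 0.0136 %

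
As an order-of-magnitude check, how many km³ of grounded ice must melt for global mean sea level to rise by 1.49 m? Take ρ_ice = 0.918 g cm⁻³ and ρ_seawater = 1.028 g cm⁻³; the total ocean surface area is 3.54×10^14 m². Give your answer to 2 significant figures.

Required water volume = Δh × A = 1.49 m × 3.54×10^14 m² = 5.275×10^14 m³ = 5.275×10^5 km³.
Ice volume = water volume × ρ_w/ρ_ice = 5.275×10^5 × 1028/918 = 5.9×10^5 km³.

≈ 5.9×10^5 km³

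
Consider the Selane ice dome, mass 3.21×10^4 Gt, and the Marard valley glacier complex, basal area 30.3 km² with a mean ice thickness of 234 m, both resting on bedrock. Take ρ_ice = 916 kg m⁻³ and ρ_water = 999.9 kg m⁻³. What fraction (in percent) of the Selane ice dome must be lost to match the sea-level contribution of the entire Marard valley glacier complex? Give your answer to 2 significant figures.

Equal sea-level rise means equal mass of meltwater, i.e. equal mass of ice lost.
Ice mass of Marard: 6.495×10^12 kg; ice mass of Selane: 3.210×10^16 kg.
Fraction required = 6.495×10^12 / 3.210×10^16 = 2.02×10^-4 → 0.020 %.

≈ 0.020 %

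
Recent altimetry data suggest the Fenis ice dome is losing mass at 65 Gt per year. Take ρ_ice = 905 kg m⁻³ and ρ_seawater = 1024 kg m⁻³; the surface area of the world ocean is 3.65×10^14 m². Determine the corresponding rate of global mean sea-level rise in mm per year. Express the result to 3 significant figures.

≈ 0.174 mm/yr

ρ_w = 1024 kg m⁻³. Annual water volume added = 65 Gt / ρ_w = 6.500×10^13 kg / 1024 kg m⁻³ = 6.348×10^10 m³.
Δh per year = 6.348×10^10 / 3.65×10^14 = 1.74×10^-4 m = 0.174 mm.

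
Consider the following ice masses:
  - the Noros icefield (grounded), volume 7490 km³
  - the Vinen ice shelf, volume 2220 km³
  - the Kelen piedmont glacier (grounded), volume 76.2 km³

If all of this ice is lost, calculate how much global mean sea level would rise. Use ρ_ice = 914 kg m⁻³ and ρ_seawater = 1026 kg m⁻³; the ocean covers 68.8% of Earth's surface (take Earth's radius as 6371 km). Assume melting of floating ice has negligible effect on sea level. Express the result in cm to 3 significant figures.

≈ 1.92 cm

Noros: 7490 km³ × (914/1026) = 6672 km³ of water.
The Vinen ice shelf is floating and already displaces its own weight of water, so its melt adds essentially nothing to sea level.
Kelen: 76.2 km³ × (914/1026) = 67.88 km³ of water.
Total added water ≈ 6.740×10^12 m³ over 3.51×10^14 m² → Δh = 0.0192 m = 1.92 cm.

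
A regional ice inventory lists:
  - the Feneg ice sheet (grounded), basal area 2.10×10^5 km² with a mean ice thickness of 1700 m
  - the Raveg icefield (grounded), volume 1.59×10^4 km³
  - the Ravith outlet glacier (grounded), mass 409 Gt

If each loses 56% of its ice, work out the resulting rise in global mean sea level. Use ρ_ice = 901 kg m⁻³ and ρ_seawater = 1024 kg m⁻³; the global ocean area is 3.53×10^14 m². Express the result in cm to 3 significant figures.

Feneg: ice volume = 2.10×10^5 km² × 1700 m = 3.570×10^5 km³; 0.56 × 3.570×10^5 × (901/1024) = 1.759×10^5 km³ of water.
Raveg: 0.56 × 1.59×10^4 km³ × (901/1024) = 7834 km³ of water.
Ravith: 0.56 × 409 Gt = 2.290×10^14 kg; dividing by ρ_w = 1024 kg m⁻³ gives 2.237×10^11 m³ of water.
Total added water ≈ 1.840×10^14 m³ over 3.53×10^14 m² → Δh = 0.521 m = 52.1 cm.

≈ 52.1 cm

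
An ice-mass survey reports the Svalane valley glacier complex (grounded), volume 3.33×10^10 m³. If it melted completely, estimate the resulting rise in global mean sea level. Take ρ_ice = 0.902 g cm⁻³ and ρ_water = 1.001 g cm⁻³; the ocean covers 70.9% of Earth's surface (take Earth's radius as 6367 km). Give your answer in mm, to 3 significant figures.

≈ 0.0831 mm

Svalane: 3.33×10^10 m³ × (902/1001) = 3.001×10^10 m³ of water.
Spread over 3.61×10^14 m² of ocean, Δh = 3.001×10^10 / 3.61×10^14 = 8.31×10^-5 m = 0.0831 mm.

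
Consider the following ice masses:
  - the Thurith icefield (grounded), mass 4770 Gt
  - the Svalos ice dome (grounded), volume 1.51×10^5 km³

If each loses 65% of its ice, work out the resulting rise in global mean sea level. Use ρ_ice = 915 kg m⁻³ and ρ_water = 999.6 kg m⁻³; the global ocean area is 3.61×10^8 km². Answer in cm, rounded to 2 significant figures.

≈ 26 cm

Thurith: 0.65 × 4770 Gt = 3.100×10^15 kg; dividing by ρ_w = 999.6 kg m⁻³ gives 3.102×10^12 m³ of water.
Svalos: 0.65 × 1.51×10^5 km³ × (915/999.6) = 8.984×10^4 km³ of water.
Total added water ≈ 9.294×10^13 m³ over 3.61×10^14 m² → Δh = 0.257 m = 26 cm.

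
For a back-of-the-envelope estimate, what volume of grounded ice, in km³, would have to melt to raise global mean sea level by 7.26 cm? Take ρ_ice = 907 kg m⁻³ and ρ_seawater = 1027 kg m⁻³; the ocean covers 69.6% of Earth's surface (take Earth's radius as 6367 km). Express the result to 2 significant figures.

Required water volume = Δh × A = 0.0726 m × 3.55×10^14 m² = 2.574×10^13 m³ = 2.574×10^4 km³.
Ice volume = water volume × ρ_w/ρ_ice = 2.574×10^4 × 1027/907 = 2.9×10^4 km³.

≈ 2.9×10^4 km³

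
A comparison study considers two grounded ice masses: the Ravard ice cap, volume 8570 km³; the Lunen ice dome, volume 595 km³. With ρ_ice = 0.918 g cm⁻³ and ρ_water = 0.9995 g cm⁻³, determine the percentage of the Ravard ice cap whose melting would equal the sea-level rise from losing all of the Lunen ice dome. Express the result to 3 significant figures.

Equal sea-level rise means equal mass of meltwater, i.e. equal mass of ice lost.
Ice mass of Lunen: 5.462×10^14 kg; ice mass of Ravard: 7.867×10^15 kg.
Fraction required = 5.462×10^14 / 7.867×10^15 = 0.0694 → 6.94 %.

≈ 6.94 %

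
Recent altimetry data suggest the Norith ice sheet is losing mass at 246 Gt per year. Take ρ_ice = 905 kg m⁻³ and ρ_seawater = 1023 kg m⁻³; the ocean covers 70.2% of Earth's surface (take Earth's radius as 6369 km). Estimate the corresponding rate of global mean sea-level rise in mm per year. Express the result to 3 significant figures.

ρ_w = 1023 kg m⁻³. Annual water volume added = 246 Gt / ρ_w = 2.460×10^14 kg / 1023 kg m⁻³ = 2.405×10^11 m³.
Δh per year = 2.405×10^11 / 3.58×10^14 = 6.72×10^-4 m = 0.672 mm.

≈ 0.672 mm/yr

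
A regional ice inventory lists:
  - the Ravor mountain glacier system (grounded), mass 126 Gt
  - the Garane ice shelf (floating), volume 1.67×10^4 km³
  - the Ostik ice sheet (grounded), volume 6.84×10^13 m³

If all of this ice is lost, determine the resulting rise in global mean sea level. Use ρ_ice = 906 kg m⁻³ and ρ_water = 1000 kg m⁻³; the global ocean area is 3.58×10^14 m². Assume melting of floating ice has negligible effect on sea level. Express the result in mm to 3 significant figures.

Ravor: 126 Gt = 1.260×10^14 kg; dividing by ρ_w = 1000 kg m⁻³ gives 1.260×10^11 m³ of water.
The Garane ice shelf is floating and already displaces its own weight of water, so its melt adds essentially nothing to sea level.
Ostik: 6.84×10^13 m³ × (906/1000) = 6.197×10^13 m³ of water.
Total added water ≈ 6.210×10^13 m³ over 3.58×10^14 m² → Δh = 0.173 m = 173 mm.

≈ 173 mm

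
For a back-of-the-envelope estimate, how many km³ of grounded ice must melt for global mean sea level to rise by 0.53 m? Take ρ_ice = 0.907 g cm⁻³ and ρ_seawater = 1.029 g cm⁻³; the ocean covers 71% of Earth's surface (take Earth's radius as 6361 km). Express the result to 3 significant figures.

≈ 2.17×10^5 km³

Required water volume = Δh × A = 0.53 m × 3.61×10^14 m² = 1.913×10^14 m³ = 1.913×10^5 km³.
Ice volume = water volume × ρ_w/ρ_ice = 1.913×10^5 × 1029/907 = 2.17×10^5 km³.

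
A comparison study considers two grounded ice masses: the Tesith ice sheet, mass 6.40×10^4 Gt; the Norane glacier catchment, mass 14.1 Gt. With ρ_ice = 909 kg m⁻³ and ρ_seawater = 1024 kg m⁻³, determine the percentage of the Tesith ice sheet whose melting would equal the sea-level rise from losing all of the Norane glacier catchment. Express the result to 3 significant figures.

≈ 0.0220 %

Equal sea-level rise means equal mass of meltwater, i.e. equal mass of ice lost.
Ice mass of Norane: 1.410×10^13 kg; ice mass of Tesith: 6.400×10^16 kg.
Fraction required = 1.410×10^13 / 6.400×10^16 = 2.20×10^-4 → 0.0220 %.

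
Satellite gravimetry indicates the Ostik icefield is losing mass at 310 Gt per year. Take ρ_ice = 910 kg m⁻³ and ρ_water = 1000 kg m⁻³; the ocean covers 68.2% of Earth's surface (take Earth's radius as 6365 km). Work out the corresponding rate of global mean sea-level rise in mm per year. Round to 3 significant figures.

≈ 0.893 mm/yr

ρ_w = 1000 kg m⁻³. Annual water volume added = 310 Gt / ρ_w = 3.100×10^14 kg / 1000 kg m⁻³ = 3.100×10^11 m³.
Δh per year = 3.100×10^11 / 3.47×10^14 = 8.93×10^-4 m = 0.893 mm.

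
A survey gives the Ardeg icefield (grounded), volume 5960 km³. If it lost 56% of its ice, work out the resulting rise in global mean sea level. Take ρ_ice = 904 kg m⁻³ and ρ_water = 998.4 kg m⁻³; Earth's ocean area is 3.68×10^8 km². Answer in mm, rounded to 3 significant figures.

≈ 8.21 mm

Ardeg: 0.56 × 5960 km³ × (904/998.4) = 3022 km³ of water.
Spread over 3.68×10^14 m² of ocean, Δh = 3.022×10^12 / 3.68×10^14 = 8.21×10^-3 m = 8.21 mm.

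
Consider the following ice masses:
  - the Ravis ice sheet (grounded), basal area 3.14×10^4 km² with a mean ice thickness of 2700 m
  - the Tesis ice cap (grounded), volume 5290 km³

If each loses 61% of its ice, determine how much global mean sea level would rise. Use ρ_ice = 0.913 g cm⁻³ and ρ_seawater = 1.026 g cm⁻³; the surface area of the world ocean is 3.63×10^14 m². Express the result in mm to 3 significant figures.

≈ 135 mm

Ravis: ice volume = 3.14×10^4 km² × 2700 m = 8.478×10^4 km³; 0.61 × 8.478×10^4 × (913/1026) = 4.602×10^4 km³ of water.
Tesis: 0.61 × 5290 km³ × (913/1026) = 2872 km³ of water.
Total added water ≈ 4.889×10^13 m³ over 3.63×10^14 m² → Δh = 0.135 m = 135 mm.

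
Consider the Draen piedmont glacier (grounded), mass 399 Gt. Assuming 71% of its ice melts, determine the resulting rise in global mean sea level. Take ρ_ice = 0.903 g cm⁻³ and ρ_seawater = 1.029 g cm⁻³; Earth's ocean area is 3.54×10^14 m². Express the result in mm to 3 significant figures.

≈ 0.778 mm

Draen: 0.71 × 399 Gt = 2.833×10^14 kg; dividing by ρ_w = 1.029 g cm⁻³ = 1029 kg m⁻³ gives 2.753×10^11 m³ of water.
Spread over 3.54×10^14 m² of ocean, Δh = 2.753×10^11 / 3.54×10^14 = 7.78×10^-4 m = 0.778 mm.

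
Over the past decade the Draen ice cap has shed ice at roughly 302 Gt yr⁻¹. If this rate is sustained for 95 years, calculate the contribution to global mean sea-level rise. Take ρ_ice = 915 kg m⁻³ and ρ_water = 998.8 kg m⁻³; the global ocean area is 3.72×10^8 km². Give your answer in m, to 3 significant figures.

≈ 0.0772 m

Total mass lost = 302 Gt/yr × 95 yr = 2.869×10^4 Gt = 2.869×10^16 kg.
ρ_w = 998.8 kg m⁻³, so water volume = 2.869×10^16 / 998.8 = 2.872×10^13 m³.
Δh = 2.872×10^13 / 3.72×10^14 = 0.0772 m.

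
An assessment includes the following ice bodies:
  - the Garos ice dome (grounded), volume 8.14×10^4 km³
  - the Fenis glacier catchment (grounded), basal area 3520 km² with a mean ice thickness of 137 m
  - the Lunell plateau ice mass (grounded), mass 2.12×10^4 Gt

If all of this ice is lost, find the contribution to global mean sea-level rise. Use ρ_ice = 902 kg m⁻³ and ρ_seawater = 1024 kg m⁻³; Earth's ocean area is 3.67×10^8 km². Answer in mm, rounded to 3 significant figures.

Garos: 8.14×10^4 km³ × (902/1024) = 7.170×10^4 km³ of water.
Fenis: ice volume = 3520 km² × 137 m = 482.2 km³; 482.2 × (902/1024) = 424.8 km³ of water.
Lunell: 2.12×10^4 Gt = 2.120×10^16 kg; dividing by ρ_w = 1024 kg m⁻³ gives 2.070×10^13 m³ of water.
Total added water ≈ 9.283×10^13 m³ over 3.67×10^14 m² → Δh = 0.253 m = 253 mm.

≈ 253 mm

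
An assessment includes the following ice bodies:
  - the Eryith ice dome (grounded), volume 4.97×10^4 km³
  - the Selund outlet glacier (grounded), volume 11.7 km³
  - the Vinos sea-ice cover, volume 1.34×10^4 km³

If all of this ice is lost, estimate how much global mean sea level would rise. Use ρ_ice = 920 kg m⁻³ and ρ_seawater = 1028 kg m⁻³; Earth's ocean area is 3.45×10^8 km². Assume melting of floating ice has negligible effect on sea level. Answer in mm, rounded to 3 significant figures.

≈ 129 mm

Eryith: 4.97×10^4 km³ × (920/1028) = 4.448×10^4 km³ of water.
Selund: 11.7 km³ × (920/1028) = 10.47 km³ of water.
The Vinos sea-ice cover is floating and already displaces its own weight of water, so its melt adds essentially nothing to sea level.
Total added water ≈ 4.449×10^13 m³ over 3.45×10^14 m² → Δh = 0.129 m = 129 mm.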